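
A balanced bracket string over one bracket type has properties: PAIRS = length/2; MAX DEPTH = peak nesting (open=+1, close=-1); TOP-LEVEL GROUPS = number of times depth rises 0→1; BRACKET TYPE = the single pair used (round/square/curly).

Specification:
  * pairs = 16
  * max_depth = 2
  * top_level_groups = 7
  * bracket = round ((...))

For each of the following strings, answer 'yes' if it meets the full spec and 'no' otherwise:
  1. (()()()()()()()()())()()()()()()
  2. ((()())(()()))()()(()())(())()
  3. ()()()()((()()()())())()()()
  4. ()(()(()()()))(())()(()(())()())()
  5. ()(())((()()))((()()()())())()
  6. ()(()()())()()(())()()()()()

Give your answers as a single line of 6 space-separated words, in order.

String 1 '(()()()()()()()()())()()()()()()': depth seq [1 2 1 2 1 2 1 2 1 2 1 2 1 2 1 2 1 2 1 0 1 0 1 0 1 0 1 0 1 0 1 0]
  -> pairs=16 depth=2 groups=7 -> yes
String 2 '((()())(()()))()()(()())(())()': depth seq [1 2 3 2 3 2 1 2 3 2 3 2 1 0 1 0 1 0 1 2 1 2 1 0 1 2 1 0 1 0]
  -> pairs=15 depth=3 groups=6 -> no
String 3 '()()()()((()()()())())()()()': depth seq [1 0 1 0 1 0 1 0 1 2 3 2 3 2 3 2 3 2 1 2 1 0 1 0 1 0 1 0]
  -> pairs=14 depth=3 groups=8 -> no
String 4 '()(()(()()()))(())()(()(())()())()': depth seq [1 0 1 2 1 2 3 2 3 2 3 2 1 0 1 2 1 0 1 0 1 2 1 2 3 2 1 2 1 2 1 0 1 0]
  -> pairs=17 depth=3 groups=6 -> no
String 5 '()(())((()()))((()()()())())()': depth seq [1 0 1 2 1 0 1 2 3 2 3 2 1 0 1 2 3 2 3 2 3 2 3 2 1 2 1 0 1 0]
  -> pairs=15 depth=3 groups=5 -> no
String 6 '()(()()())()()(())()()()()()': depth seq [1 0 1 2 1 2 1 2 1 0 1 0 1 0 1 2 1 0 1 0 1 0 1 0 1 0 1 0]
  -> pairs=14 depth=2 groups=10 -> no

Answer: yes no no no no no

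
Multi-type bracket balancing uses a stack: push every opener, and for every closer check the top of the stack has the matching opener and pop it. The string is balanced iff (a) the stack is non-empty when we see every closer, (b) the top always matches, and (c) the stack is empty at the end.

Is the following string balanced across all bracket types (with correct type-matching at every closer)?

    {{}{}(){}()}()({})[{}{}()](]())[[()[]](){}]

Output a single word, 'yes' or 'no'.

Answer: no

Derivation:
pos 0: push '{'; stack = {
pos 1: push '{'; stack = {{
pos 2: '}' matches '{'; pop; stack = {
pos 3: push '{'; stack = {{
pos 4: '}' matches '{'; pop; stack = {
pos 5: push '('; stack = {(
pos 6: ')' matches '('; pop; stack = {
pos 7: push '{'; stack = {{
pos 8: '}' matches '{'; pop; stack = {
pos 9: push '('; stack = {(
pos 10: ')' matches '('; pop; stack = {
pos 11: '}' matches '{'; pop; stack = (empty)
pos 12: push '('; stack = (
pos 13: ')' matches '('; pop; stack = (empty)
pos 14: push '('; stack = (
pos 15: push '{'; stack = ({
pos 16: '}' matches '{'; pop; stack = (
pos 17: ')' matches '('; pop; stack = (empty)
pos 18: push '['; stack = [
pos 19: push '{'; stack = [{
pos 20: '}' matches '{'; pop; stack = [
pos 21: push '{'; stack = [{
pos 22: '}' matches '{'; pop; stack = [
pos 23: push '('; stack = [(
pos 24: ')' matches '('; pop; stack = [
pos 25: ']' matches '['; pop; stack = (empty)
pos 26: push '('; stack = (
pos 27: saw closer ']' but top of stack is '(' (expected ')') → INVALID
Verdict: type mismatch at position 27: ']' closes '(' → no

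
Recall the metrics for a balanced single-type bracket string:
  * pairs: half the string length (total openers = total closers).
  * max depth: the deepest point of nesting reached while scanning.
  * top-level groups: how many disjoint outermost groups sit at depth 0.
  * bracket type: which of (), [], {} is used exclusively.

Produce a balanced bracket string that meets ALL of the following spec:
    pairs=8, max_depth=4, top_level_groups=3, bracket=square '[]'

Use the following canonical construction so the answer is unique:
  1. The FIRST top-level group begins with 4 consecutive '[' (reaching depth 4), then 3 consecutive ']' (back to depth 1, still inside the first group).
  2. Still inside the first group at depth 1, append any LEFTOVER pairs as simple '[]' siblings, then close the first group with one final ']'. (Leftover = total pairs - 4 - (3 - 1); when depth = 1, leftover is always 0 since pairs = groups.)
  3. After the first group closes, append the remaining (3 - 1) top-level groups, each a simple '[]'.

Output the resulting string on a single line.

Answer: [[[[]]][][]][][]

Derivation:
Spec: pairs=8 depth=4 groups=3
Leftover pairs = 8 - 4 - (3-1) = 2
First group: deep chain of depth 4 + 2 sibling pairs
Remaining 2 groups: simple '[]' each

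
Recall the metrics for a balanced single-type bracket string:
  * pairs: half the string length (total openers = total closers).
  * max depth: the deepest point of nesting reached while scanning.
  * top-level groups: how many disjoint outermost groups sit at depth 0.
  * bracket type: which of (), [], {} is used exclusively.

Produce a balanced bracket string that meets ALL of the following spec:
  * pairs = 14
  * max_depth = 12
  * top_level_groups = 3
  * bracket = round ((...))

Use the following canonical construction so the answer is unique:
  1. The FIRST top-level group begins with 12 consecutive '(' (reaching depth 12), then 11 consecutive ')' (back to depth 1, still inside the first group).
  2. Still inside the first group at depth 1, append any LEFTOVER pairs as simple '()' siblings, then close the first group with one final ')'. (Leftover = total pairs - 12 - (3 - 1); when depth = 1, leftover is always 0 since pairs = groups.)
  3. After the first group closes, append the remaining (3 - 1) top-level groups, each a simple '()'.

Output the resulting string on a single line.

Spec: pairs=14 depth=12 groups=3
Leftover pairs = 14 - 12 - (3-1) = 0
First group: deep chain of depth 12 + 0 sibling pairs
Remaining 2 groups: simple '()' each

Answer: (((((((((((())))))))))))()()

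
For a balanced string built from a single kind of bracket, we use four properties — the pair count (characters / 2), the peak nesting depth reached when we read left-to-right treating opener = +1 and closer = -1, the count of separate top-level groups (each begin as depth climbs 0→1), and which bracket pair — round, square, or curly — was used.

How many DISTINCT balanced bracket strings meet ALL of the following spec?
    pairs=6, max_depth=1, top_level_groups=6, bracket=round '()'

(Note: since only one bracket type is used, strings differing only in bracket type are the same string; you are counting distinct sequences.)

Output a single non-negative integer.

Answer: 1

Derivation:
Spec: pairs=6 depth=1 groups=6
Count(depth <= 1) = 1
Count(depth <= 0) = 0
Count(depth == 1) = 1 - 0 = 1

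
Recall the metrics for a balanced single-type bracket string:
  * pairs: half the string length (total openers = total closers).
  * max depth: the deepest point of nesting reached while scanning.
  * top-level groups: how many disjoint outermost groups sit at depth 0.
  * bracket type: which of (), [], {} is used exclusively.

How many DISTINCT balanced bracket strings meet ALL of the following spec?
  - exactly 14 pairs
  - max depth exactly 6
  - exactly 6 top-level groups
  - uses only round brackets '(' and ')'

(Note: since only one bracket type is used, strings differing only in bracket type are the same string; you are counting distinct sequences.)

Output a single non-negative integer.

Answer: 4572

Derivation:
Spec: pairs=14 depth=6 groups=6
Count(depth <= 6) = 86196
Count(depth <= 5) = 81624
Count(depth == 6) = 86196 - 81624 = 4572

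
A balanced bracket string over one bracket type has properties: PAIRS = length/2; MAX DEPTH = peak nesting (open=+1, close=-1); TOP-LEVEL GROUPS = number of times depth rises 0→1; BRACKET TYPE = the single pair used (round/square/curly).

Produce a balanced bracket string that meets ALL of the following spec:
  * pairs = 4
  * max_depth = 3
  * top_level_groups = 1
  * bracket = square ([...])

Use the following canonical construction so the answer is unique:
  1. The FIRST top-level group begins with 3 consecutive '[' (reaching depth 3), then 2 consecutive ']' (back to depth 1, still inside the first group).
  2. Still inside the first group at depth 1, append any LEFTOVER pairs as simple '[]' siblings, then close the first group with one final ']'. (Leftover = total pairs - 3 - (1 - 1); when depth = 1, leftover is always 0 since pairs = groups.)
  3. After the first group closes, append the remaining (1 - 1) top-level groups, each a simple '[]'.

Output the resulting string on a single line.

Answer: [[[]][]]

Derivation:
Spec: pairs=4 depth=3 groups=1
Leftover pairs = 4 - 3 - (1-1) = 1
First group: deep chain of depth 3 + 1 sibling pairs
Remaining 0 groups: simple '[]' each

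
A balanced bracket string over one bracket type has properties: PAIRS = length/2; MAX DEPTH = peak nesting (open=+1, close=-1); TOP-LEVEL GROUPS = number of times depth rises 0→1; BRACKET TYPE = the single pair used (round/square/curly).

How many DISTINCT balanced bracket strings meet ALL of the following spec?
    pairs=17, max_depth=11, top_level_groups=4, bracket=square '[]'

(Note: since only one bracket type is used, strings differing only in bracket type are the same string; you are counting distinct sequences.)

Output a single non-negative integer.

Spec: pairs=17 depth=11 groups=4
Count(depth <= 11) = 15966584
Count(depth <= 10) = 15956496
Count(depth == 11) = 15966584 - 15956496 = 10088

Answer: 10088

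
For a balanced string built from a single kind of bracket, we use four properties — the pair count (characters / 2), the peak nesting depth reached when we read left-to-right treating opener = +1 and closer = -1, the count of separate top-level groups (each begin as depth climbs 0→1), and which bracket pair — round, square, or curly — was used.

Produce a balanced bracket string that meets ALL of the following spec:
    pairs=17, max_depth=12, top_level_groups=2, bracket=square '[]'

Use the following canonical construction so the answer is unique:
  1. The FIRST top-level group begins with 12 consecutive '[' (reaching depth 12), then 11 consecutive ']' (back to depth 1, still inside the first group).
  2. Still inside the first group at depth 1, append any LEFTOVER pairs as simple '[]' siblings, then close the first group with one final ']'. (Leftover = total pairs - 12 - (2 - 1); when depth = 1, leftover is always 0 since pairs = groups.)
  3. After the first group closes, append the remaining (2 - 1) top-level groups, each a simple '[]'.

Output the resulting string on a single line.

Spec: pairs=17 depth=12 groups=2
Leftover pairs = 17 - 12 - (2-1) = 4
First group: deep chain of depth 12 + 4 sibling pairs
Remaining 1 groups: simple '[]' each

Answer: [[[[[[[[[[[[]]]]]]]]]]][][][][]][]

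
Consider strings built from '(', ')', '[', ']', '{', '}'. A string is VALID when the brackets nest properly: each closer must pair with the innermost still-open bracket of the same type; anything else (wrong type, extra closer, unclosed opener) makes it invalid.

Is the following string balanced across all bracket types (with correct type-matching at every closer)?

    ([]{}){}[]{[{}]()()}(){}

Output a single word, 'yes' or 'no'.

pos 0: push '('; stack = (
pos 1: push '['; stack = ([
pos 2: ']' matches '['; pop; stack = (
pos 3: push '{'; stack = ({
pos 4: '}' matches '{'; pop; stack = (
pos 5: ')' matches '('; pop; stack = (empty)
pos 6: push '{'; stack = {
pos 7: '}' matches '{'; pop; stack = (empty)
pos 8: push '['; stack = [
pos 9: ']' matches '['; pop; stack = (empty)
pos 10: push '{'; stack = {
pos 11: push '['; stack = {[
pos 12: push '{'; stack = {[{
pos 13: '}' matches '{'; pop; stack = {[
pos 14: ']' matches '['; pop; stack = {
pos 15: push '('; stack = {(
pos 16: ')' matches '('; pop; stack = {
pos 17: push '('; stack = {(
pos 18: ')' matches '('; pop; stack = {
pos 19: '}' matches '{'; pop; stack = (empty)
pos 20: push '('; stack = (
pos 21: ')' matches '('; pop; stack = (empty)
pos 22: push '{'; stack = {
pos 23: '}' matches '{'; pop; stack = (empty)
end: stack empty → VALID
Verdict: properly nested → yes

Answer: yes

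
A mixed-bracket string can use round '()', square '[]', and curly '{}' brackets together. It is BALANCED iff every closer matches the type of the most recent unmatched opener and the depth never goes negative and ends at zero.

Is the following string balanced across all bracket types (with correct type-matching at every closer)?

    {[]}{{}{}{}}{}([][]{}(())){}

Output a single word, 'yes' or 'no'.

Answer: yes

Derivation:
pos 0: push '{'; stack = {
pos 1: push '['; stack = {[
pos 2: ']' matches '['; pop; stack = {
pos 3: '}' matches '{'; pop; stack = (empty)
pos 4: push '{'; stack = {
pos 5: push '{'; stack = {{
pos 6: '}' matches '{'; pop; stack = {
pos 7: push '{'; stack = {{
pos 8: '}' matches '{'; pop; stack = {
pos 9: push '{'; stack = {{
pos 10: '}' matches '{'; pop; stack = {
pos 11: '}' matches '{'; pop; stack = (empty)
pos 12: push '{'; stack = {
pos 13: '}' matches '{'; pop; stack = (empty)
pos 14: push '('; stack = (
pos 15: push '['; stack = ([
pos 16: ']' matches '['; pop; stack = (
pos 17: push '['; stack = ([
pos 18: ']' matches '['; pop; stack = (
pos 19: push '{'; stack = ({
pos 20: '}' matches '{'; pop; stack = (
pos 21: push '('; stack = ((
pos 22: push '('; stack = (((
pos 23: ')' matches '('; pop; stack = ((
pos 24: ')' matches '('; pop; stack = (
pos 25: ')' matches '('; pop; stack = (empty)
pos 26: push '{'; stack = {
pos 27: '}' matches '{'; pop; stack = (empty)
end: stack empty → VALID
Verdict: properly nested → yes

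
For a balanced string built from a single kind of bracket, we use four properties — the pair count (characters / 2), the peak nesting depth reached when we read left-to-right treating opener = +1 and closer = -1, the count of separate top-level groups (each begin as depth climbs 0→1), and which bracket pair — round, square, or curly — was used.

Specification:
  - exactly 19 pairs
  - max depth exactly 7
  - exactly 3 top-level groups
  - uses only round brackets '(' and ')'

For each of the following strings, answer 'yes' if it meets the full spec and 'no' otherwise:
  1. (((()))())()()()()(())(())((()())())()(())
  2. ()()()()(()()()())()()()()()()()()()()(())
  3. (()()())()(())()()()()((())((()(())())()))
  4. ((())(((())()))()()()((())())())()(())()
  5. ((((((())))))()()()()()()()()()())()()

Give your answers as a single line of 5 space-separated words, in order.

Answer: no no no no yes

Derivation:
String 1 '(((()))())()()()()(())(())((()())())()(())': depth seq [1 2 3 4 3 2 1 2 1 0 1 0 1 0 1 0 1 0 1 2 1 0 1 2 1 0 1 2 3 2 3 2 1 2 1 0 1 0 1 2 1 0]
  -> pairs=21 depth=4 groups=10 -> no
String 2 '()()()()(()()()())()()()()()()()()()()(())': depth seq [1 0 1 0 1 0 1 0 1 2 1 2 1 2 1 2 1 0 1 0 1 0 1 0 1 0 1 0 1 0 1 0 1 0 1 0 1 0 1 2 1 0]
  -> pairs=21 depth=2 groups=16 -> no
String 3 '(()()())()(())()()()()((())((()(())())()))': depth seq [1 2 1 2 1 2 1 0 1 0 1 2 1 0 1 0 1 0 1 0 1 0 1 2 3 2 1 2 3 4 3 4 5 4 3 4 3 2 3 2 1 0]
  -> pairs=21 depth=5 groups=8 -> no
String 4 '((())(((())()))()()()((())())())()(())()': depth seq [1 2 3 2 1 2 3 4 5 4 3 4 3 2 1 2 1 2 1 2 1 2 3 4 3 2 3 2 1 2 1 0 1 0 1 2 1 0 1 0]
  -> pairs=20 depth=5 groups=4 -> no
String 5 '((((((())))))()()()()()()()()()())()()': depth seq [1 2 3 4 5 6 7 6 5 4 3 2 1 2 1 2 1 2 1 2 1 2 1 2 1 2 1 2 1 2 1 2 1 0 1 0 1 0]
  -> pairs=19 depth=7 groups=3 -> yes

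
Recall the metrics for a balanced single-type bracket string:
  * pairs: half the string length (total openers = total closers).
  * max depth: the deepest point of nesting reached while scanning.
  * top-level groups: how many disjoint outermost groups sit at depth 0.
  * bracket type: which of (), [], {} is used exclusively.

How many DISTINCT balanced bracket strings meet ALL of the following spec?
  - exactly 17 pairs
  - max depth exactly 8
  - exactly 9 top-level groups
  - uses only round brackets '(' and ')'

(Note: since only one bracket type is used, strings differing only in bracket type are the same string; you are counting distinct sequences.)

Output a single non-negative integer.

Spec: pairs=17 depth=8 groups=9
Count(depth <= 8) = 389358
Count(depth <= 7) = 389169
Count(depth == 8) = 389358 - 389169 = 189

Answer: 189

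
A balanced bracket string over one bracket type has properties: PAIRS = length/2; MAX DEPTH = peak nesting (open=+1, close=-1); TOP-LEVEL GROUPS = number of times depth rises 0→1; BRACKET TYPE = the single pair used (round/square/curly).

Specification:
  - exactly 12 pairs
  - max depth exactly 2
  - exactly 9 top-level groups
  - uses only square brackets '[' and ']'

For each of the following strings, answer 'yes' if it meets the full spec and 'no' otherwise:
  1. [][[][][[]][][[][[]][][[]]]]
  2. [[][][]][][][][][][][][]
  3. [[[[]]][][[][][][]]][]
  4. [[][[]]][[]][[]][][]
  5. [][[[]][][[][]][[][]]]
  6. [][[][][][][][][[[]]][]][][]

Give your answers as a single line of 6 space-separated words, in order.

Answer: no yes no no no no

Derivation:
String 1 '[][[][][[]][][[][[]][][[]]]]': depth seq [1 0 1 2 1 2 1 2 3 2 1 2 1 2 3 2 3 4 3 2 3 2 3 4 3 2 1 0]
  -> pairs=14 depth=4 groups=2 -> no
String 2 '[[][][]][][][][][][][][]': depth seq [1 2 1 2 1 2 1 0 1 0 1 0 1 0 1 0 1 0 1 0 1 0 1 0]
  -> pairs=12 depth=2 groups=9 -> yes
String 3 '[[[[]]][][[][][][]]][]': depth seq [1 2 3 4 3 2 1 2 1 2 3 2 3 2 3 2 3 2 1 0 1 0]
  -> pairs=11 depth=4 groups=2 -> no
String 4 '[[][[]]][[]][[]][][]': depth seq [1 2 1 2 3 2 1 0 1 2 1 0 1 2 1 0 1 0 1 0]
  -> pairs=10 depth=3 groups=5 -> no
String 5 '[][[[]][][[][]][[][]]]': depth seq [1 0 1 2 3 2 1 2 1 2 3 2 3 2 1 2 3 2 3 2 1 0]
  -> pairs=11 depth=3 groups=2 -> no
String 6 '[][[][][][][][][[[]]][]][][]': depth seq [1 0 1 2 1 2 1 2 1 2 1 2 1 2 1 2 3 4 3 2 1 2 1 0 1 0 1 0]
  -> pairs=14 depth=4 groups=4 -> no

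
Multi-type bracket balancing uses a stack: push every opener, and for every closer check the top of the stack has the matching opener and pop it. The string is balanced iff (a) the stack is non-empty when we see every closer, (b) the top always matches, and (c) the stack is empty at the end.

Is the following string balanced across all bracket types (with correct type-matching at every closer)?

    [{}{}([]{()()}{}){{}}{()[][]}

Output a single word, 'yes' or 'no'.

Answer: no

Derivation:
pos 0: push '['; stack = [
pos 1: push '{'; stack = [{
pos 2: '}' matches '{'; pop; stack = [
pos 3: push '{'; stack = [{
pos 4: '}' matches '{'; pop; stack = [
pos 5: push '('; stack = [(
pos 6: push '['; stack = [([
pos 7: ']' matches '['; pop; stack = [(
pos 8: push '{'; stack = [({
pos 9: push '('; stack = [({(
pos 10: ')' matches '('; pop; stack = [({
pos 11: push '('; stack = [({(
pos 12: ')' matches '('; pop; stack = [({
pos 13: '}' matches '{'; pop; stack = [(
pos 14: push '{'; stack = [({
pos 15: '}' matches '{'; pop; stack = [(
pos 16: ')' matches '('; pop; stack = [
pos 17: push '{'; stack = [{
pos 18: push '{'; stack = [{{
pos 19: '}' matches '{'; pop; stack = [{
pos 20: '}' matches '{'; pop; stack = [
pos 21: push '{'; stack = [{
pos 22: push '('; stack = [{(
pos 23: ')' matches '('; pop; stack = [{
pos 24: push '['; stack = [{[
pos 25: ']' matches '['; pop; stack = [{
pos 26: push '['; stack = [{[
pos 27: ']' matches '['; pop; stack = [{
pos 28: '}' matches '{'; pop; stack = [
end: stack still non-empty ([) → INVALID
Verdict: unclosed openers at end: [ → no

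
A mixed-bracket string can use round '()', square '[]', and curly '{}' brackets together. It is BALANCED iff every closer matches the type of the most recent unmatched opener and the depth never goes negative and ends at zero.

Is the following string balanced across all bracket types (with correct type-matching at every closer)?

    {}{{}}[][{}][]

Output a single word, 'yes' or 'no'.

Answer: yes

Derivation:
pos 0: push '{'; stack = {
pos 1: '}' matches '{'; pop; stack = (empty)
pos 2: push '{'; stack = {
pos 3: push '{'; stack = {{
pos 4: '}' matches '{'; pop; stack = {
pos 5: '}' matches '{'; pop; stack = (empty)
pos 6: push '['; stack = [
pos 7: ']' matches '['; pop; stack = (empty)
pos 8: push '['; stack = [
pos 9: push '{'; stack = [{
pos 10: '}' matches '{'; pop; stack = [
pos 11: ']' matches '['; pop; stack = (empty)
pos 12: push '['; stack = [
pos 13: ']' matches '['; pop; stack = (empty)
end: stack empty → VALID
Verdict: properly nested → yes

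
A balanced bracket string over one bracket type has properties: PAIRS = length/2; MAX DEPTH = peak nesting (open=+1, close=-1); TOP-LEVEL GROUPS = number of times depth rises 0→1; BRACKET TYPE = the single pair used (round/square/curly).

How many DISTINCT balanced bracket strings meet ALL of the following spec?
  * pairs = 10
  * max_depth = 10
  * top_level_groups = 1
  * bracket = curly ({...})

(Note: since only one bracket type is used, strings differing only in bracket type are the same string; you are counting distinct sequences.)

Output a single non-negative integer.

Answer: 1

Derivation:
Spec: pairs=10 depth=10 groups=1
Count(depth <= 10) = 4862
Count(depth <= 9) = 4861
Count(depth == 10) = 4862 - 4861 = 1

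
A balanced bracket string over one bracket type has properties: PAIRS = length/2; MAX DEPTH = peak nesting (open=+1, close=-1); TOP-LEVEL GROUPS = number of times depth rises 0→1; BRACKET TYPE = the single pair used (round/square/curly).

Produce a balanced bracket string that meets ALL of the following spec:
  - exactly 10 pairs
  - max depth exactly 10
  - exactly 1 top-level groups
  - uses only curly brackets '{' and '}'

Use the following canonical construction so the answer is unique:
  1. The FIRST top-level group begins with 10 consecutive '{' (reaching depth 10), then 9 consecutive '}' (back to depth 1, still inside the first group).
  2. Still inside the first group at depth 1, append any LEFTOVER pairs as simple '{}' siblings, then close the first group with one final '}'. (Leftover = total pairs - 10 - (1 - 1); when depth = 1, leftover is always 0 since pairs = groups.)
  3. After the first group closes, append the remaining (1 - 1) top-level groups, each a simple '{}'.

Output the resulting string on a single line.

Spec: pairs=10 depth=10 groups=1
Leftover pairs = 10 - 10 - (1-1) = 0
First group: deep chain of depth 10 + 0 sibling pairs
Remaining 0 groups: simple '{}' each

Answer: {{{{{{{{{{}}}}}}}}}}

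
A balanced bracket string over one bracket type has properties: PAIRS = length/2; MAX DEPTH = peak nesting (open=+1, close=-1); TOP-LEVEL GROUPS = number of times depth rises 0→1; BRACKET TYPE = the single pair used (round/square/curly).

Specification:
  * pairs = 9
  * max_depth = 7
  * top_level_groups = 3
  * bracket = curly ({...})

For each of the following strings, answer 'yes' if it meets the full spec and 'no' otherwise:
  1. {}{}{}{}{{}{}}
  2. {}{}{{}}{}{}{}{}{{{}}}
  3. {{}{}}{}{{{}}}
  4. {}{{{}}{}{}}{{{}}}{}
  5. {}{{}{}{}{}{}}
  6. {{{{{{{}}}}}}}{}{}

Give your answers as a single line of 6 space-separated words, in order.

Answer: no no no no no yes

Derivation:
String 1 '{}{}{}{}{{}{}}': depth seq [1 0 1 0 1 0 1 0 1 2 1 2 1 0]
  -> pairs=7 depth=2 groups=5 -> no
String 2 '{}{}{{}}{}{}{}{}{{{}}}': depth seq [1 0 1 0 1 2 1 0 1 0 1 0 1 0 1 0 1 2 3 2 1 0]
  -> pairs=11 depth=3 groups=8 -> no
String 3 '{{}{}}{}{{{}}}': depth seq [1 2 1 2 1 0 1 0 1 2 3 2 1 0]
  -> pairs=7 depth=3 groups=3 -> no
String 4 '{}{{{}}{}{}}{{{}}}{}': depth seq [1 0 1 2 3 2 1 2 1 2 1 0 1 2 3 2 1 0 1 0]
  -> pairs=10 depth=3 groups=4 -> no
String 5 '{}{{}{}{}{}{}}': depth seq [1 0 1 2 1 2 1 2 1 2 1 2 1 0]
  -> pairs=7 depth=2 groups=2 -> no
String 6 '{{{{{{{}}}}}}}{}{}': depth seq [1 2 3 4 5 6 7 6 5 4 3 2 1 0 1 0 1 0]
  -> pairs=9 depth=7 groups=3 -> yes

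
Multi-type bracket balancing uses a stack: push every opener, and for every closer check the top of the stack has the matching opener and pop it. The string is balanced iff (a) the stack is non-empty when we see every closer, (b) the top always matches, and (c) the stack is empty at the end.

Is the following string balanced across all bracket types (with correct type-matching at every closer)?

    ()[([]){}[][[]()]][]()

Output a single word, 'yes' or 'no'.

pos 0: push '('; stack = (
pos 1: ')' matches '('; pop; stack = (empty)
pos 2: push '['; stack = [
pos 3: push '('; stack = [(
pos 4: push '['; stack = [([
pos 5: ']' matches '['; pop; stack = [(
pos 6: ')' matches '('; pop; stack = [
pos 7: push '{'; stack = [{
pos 8: '}' matches '{'; pop; stack = [
pos 9: push '['; stack = [[
pos 10: ']' matches '['; pop; stack = [
pos 11: push '['; stack = [[
pos 12: push '['; stack = [[[
pos 13: ']' matches '['; pop; stack = [[
pos 14: push '('; stack = [[(
pos 15: ')' matches '('; pop; stack = [[
pos 16: ']' matches '['; pop; stack = [
pos 17: ']' matches '['; pop; stack = (empty)
pos 18: push '['; stack = [
pos 19: ']' matches '['; pop; stack = (empty)
pos 20: push '('; stack = (
pos 21: ')' matches '('; pop; stack = (empty)
end: stack empty → VALID
Verdict: properly nested → yes

Answer: yes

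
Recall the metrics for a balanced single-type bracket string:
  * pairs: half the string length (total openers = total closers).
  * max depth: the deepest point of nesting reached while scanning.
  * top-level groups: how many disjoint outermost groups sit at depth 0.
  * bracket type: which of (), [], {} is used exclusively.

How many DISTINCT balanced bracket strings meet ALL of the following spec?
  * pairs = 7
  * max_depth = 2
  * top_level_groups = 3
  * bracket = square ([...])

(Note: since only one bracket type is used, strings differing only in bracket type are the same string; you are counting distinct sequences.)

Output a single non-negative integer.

Answer: 15

Derivation:
Spec: pairs=7 depth=2 groups=3
Count(depth <= 2) = 15
Count(depth <= 1) = 0
Count(depth == 2) = 15 - 0 = 15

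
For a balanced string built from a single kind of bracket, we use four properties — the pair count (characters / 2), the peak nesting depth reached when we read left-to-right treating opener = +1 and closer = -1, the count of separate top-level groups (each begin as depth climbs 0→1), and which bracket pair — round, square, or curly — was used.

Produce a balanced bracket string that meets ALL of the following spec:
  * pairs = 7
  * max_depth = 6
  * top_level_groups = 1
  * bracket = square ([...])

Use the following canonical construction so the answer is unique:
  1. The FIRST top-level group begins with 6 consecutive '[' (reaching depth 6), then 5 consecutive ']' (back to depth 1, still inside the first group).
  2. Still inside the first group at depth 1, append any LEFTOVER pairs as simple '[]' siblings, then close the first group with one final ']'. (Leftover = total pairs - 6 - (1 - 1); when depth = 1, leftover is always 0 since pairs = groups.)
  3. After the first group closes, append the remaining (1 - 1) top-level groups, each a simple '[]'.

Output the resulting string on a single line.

Answer: [[[[[[]]]]][]]

Derivation:
Spec: pairs=7 depth=6 groups=1
Leftover pairs = 7 - 6 - (1-1) = 1
First group: deep chain of depth 6 + 1 sibling pairs
Remaining 0 groups: simple '[]' each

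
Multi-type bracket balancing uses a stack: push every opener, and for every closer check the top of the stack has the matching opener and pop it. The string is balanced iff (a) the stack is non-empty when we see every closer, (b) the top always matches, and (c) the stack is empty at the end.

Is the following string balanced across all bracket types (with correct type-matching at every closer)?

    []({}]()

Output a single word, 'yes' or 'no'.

Answer: no

Derivation:
pos 0: push '['; stack = [
pos 1: ']' matches '['; pop; stack = (empty)
pos 2: push '('; stack = (
pos 3: push '{'; stack = ({
pos 4: '}' matches '{'; pop; stack = (
pos 5: saw closer ']' but top of stack is '(' (expected ')') → INVALID
Verdict: type mismatch at position 5: ']' closes '(' → no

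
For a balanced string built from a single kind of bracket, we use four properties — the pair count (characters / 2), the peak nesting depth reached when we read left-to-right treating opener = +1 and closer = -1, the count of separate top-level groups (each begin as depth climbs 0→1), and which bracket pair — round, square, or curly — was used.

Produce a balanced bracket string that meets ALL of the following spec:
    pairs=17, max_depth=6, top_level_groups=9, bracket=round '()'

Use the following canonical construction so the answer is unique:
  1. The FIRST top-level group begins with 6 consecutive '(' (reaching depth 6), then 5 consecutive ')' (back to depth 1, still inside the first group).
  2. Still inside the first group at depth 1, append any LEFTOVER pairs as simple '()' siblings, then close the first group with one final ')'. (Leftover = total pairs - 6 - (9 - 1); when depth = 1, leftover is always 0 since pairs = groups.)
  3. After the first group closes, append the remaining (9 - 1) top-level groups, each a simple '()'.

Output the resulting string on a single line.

Spec: pairs=17 depth=6 groups=9
Leftover pairs = 17 - 6 - (9-1) = 3
First group: deep chain of depth 6 + 3 sibling pairs
Remaining 8 groups: simple '()' each

Answer: (((((()))))()()())()()()()()()()()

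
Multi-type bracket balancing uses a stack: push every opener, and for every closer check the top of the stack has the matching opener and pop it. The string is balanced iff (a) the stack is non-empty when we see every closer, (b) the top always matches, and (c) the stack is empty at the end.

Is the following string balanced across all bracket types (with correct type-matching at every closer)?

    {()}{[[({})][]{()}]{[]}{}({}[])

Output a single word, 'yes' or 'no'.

pos 0: push '{'; stack = {
pos 1: push '('; stack = {(
pos 2: ')' matches '('; pop; stack = {
pos 3: '}' matches '{'; pop; stack = (empty)
pos 4: push '{'; stack = {
pos 5: push '['; stack = {[
pos 6: push '['; stack = {[[
pos 7: push '('; stack = {[[(
pos 8: push '{'; stack = {[[({
pos 9: '}' matches '{'; pop; stack = {[[(
pos 10: ')' matches '('; pop; stack = {[[
pos 11: ']' matches '['; pop; stack = {[
pos 12: push '['; stack = {[[
pos 13: ']' matches '['; pop; stack = {[
pos 14: push '{'; stack = {[{
pos 15: push '('; stack = {[{(
pos 16: ')' matches '('; pop; stack = {[{
pos 17: '}' matches '{'; pop; stack = {[
pos 18: ']' matches '['; pop; stack = {
pos 19: push '{'; stack = {{
pos 20: push '['; stack = {{[
pos 21: ']' matches '['; pop; stack = {{
pos 22: '}' matches '{'; pop; stack = {
pos 23: push '{'; stack = {{
pos 24: '}' matches '{'; pop; stack = {
pos 25: push '('; stack = {(
pos 26: push '{'; stack = {({
pos 27: '}' matches '{'; pop; stack = {(
pos 28: push '['; stack = {([
pos 29: ']' matches '['; pop; stack = {(
pos 30: ')' matches '('; pop; stack = {
end: stack still non-empty ({) → INVALID
Verdict: unclosed openers at end: { → no

Answer: no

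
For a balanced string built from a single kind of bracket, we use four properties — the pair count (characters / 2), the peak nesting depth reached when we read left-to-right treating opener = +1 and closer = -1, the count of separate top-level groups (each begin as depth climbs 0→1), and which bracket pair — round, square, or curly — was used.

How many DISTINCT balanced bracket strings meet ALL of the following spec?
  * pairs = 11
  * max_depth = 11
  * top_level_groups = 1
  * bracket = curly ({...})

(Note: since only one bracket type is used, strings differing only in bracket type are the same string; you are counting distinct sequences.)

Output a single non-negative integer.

Answer: 1

Derivation:
Spec: pairs=11 depth=11 groups=1
Count(depth <= 11) = 16796
Count(depth <= 10) = 16795
Count(depth == 11) = 16796 - 16795 = 1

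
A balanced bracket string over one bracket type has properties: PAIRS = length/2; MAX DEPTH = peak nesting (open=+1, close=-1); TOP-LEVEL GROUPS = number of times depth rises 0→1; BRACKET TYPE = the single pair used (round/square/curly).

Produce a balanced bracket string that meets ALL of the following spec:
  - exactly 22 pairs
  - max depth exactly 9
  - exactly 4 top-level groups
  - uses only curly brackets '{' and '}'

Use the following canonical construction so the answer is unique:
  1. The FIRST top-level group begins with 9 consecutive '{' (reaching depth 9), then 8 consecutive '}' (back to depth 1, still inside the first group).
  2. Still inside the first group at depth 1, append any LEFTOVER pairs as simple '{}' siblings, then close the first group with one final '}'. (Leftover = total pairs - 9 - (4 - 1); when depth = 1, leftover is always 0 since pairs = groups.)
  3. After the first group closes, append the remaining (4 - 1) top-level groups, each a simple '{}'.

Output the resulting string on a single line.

Spec: pairs=22 depth=9 groups=4
Leftover pairs = 22 - 9 - (4-1) = 10
First group: deep chain of depth 9 + 10 sibling pairs
Remaining 3 groups: simple '{}' each

Answer: {{{{{{{{{}}}}}}}}{}{}{}{}{}{}{}{}{}{}}{}{}{}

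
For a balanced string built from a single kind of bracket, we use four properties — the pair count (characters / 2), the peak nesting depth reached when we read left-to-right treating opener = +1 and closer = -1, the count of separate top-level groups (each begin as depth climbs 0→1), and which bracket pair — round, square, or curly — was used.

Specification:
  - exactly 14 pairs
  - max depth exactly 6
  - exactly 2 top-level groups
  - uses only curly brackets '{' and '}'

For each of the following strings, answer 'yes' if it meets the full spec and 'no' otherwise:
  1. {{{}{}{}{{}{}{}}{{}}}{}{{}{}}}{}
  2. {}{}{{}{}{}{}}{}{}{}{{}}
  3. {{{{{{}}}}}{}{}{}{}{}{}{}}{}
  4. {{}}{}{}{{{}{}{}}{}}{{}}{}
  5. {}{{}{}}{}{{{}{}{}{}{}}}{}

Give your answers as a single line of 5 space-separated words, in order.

Answer: no no yes no no

Derivation:
String 1 '{{{}{}{}{{}{}{}}{{}}}{}{{}{}}}{}': depth seq [1 2 3 2 3 2 3 2 3 4 3 4 3 4 3 2 3 4 3 2 1 2 1 2 3 2 3 2 1 0 1 0]
  -> pairs=16 depth=4 groups=2 -> no
String 2 '{}{}{{}{}{}{}}{}{}{}{{}}': depth seq [1 0 1 0 1 2 1 2 1 2 1 2 1 0 1 0 1 0 1 0 1 2 1 0]
  -> pairs=12 depth=2 groups=7 -> no
String 3 '{{{{{{}}}}}{}{}{}{}{}{}{}}{}': depth seq [1 2 3 4 5 6 5 4 3 2 1 2 1 2 1 2 1 2 1 2 1 2 1 2 1 0 1 0]
  -> pairs=14 depth=6 groups=2 -> yes
String 4 '{{}}{}{}{{{}{}{}}{}}{{}}{}': depth seq [1 2 1 0 1 0 1 0 1 2 3 2 3 2 3 2 1 2 1 0 1 2 1 0 1 0]
  -> pairs=13 depth=3 groups=6 -> no
String 5 '{}{{}{}}{}{{{}{}{}{}{}}}{}': depth seq [1 0 1 2 1 2 1 0 1 0 1 2 3 2 3 2 3 2 3 2 3 2 1 0 1 0]
  -> pairs=13 depth=3 groups=5 -> no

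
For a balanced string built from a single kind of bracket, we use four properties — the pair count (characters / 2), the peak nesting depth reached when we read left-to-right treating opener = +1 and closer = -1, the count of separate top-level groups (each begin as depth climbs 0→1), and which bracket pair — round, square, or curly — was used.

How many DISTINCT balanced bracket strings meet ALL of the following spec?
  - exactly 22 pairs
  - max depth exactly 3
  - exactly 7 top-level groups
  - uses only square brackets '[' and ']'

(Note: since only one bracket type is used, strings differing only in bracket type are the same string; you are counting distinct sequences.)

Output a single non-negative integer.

Answer: 71075592

Derivation:
Spec: pairs=22 depth=3 groups=7
Count(depth <= 3) = 71129856
Count(depth <= 2) = 54264
Count(depth == 3) = 71129856 - 54264 = 71075592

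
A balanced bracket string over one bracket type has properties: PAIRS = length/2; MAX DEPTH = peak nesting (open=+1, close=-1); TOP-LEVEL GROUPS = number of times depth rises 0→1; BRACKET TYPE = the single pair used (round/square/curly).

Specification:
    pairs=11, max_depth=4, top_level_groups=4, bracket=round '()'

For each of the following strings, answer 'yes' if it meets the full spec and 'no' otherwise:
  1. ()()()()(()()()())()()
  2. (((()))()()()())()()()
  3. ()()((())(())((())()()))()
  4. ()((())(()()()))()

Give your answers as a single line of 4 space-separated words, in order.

Answer: no yes no no

Derivation:
String 1 '()()()()(()()()())()()': depth seq [1 0 1 0 1 0 1 0 1 2 1 2 1 2 1 2 1 0 1 0 1 0]
  -> pairs=11 depth=2 groups=7 -> no
String 2 '(((()))()()()())()()()': depth seq [1 2 3 4 3 2 1 2 1 2 1 2 1 2 1 0 1 0 1 0 1 0]
  -> pairs=11 depth=4 groups=4 -> yes
String 3 '()()((())(())((())()()))()': depth seq [1 0 1 0 1 2 3 2 1 2 3 2 1 2 3 4 3 2 3 2 3 2 1 0 1 0]
  -> pairs=13 depth=4 groups=4 -> no
String 4 '()((())(()()()))()': depth seq [1 0 1 2 3 2 1 2 3 2 3 2 3 2 1 0 1 0]
  -> pairs=9 depth=3 groups=3 -> no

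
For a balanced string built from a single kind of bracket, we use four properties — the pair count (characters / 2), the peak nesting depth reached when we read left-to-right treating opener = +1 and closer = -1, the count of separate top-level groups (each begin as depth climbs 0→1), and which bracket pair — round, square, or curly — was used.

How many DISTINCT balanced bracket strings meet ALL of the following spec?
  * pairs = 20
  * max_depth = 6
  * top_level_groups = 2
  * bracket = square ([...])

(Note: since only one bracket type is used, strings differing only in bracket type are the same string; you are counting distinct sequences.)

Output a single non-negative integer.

Spec: pairs=20 depth=6 groups=2
Count(depth <= 6) = 786189838
Count(depth <= 5) = 344373773
Count(depth == 6) = 786189838 - 344373773 = 441816065

Answer: 441816065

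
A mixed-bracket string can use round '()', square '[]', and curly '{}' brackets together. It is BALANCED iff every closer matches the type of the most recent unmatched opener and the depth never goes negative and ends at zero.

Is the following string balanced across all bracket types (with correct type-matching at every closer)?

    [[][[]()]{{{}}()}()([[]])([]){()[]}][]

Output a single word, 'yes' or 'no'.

pos 0: push '['; stack = [
pos 1: push '['; stack = [[
pos 2: ']' matches '['; pop; stack = [
pos 3: push '['; stack = [[
pos 4: push '['; stack = [[[
pos 5: ']' matches '['; pop; stack = [[
pos 6: push '('; stack = [[(
pos 7: ')' matches '('; pop; stack = [[
pos 8: ']' matches '['; pop; stack = [
pos 9: push '{'; stack = [{
pos 10: push '{'; stack = [{{
pos 11: push '{'; stack = [{{{
pos 12: '}' matches '{'; pop; stack = [{{
pos 13: '}' matches '{'; pop; stack = [{
pos 14: push '('; stack = [{(
pos 15: ')' matches '('; pop; stack = [{
pos 16: '}' matches '{'; pop; stack = [
pos 17: push '('; stack = [(
pos 18: ')' matches '('; pop; stack = [
pos 19: push '('; stack = [(
pos 20: push '['; stack = [([
pos 21: push '['; stack = [([[
pos 22: ']' matches '['; pop; stack = [([
pos 23: ']' matches '['; pop; stack = [(
pos 24: ')' matches '('; pop; stack = [
pos 25: push '('; stack = [(
pos 26: push '['; stack = [([
pos 27: ']' matches '['; pop; stack = [(
pos 28: ')' matches '('; pop; stack = [
pos 29: push '{'; stack = [{
pos 30: push '('; stack = [{(
pos 31: ')' matches '('; pop; stack = [{
pos 32: push '['; stack = [{[
pos 33: ']' matches '['; pop; stack = [{
pos 34: '}' matches '{'; pop; stack = [
pos 35: ']' matches '['; pop; stack = (empty)
pos 36: push '['; stack = [
pos 37: ']' matches '['; pop; stack = (empty)
end: stack empty → VALID
Verdict: properly nested → yes

Answer: yes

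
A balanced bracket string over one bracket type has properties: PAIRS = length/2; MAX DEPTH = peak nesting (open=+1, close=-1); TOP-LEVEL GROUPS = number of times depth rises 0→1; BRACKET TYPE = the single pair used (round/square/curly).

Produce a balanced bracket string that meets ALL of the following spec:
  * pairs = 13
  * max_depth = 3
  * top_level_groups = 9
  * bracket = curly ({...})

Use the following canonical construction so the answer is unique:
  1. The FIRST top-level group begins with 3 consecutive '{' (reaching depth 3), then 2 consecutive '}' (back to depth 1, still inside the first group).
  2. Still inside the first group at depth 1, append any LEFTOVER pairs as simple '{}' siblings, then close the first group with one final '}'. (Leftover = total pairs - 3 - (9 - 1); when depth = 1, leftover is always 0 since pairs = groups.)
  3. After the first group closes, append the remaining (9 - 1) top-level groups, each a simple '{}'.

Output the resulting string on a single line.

Answer: {{{}}{}{}}{}{}{}{}{}{}{}{}

Derivation:
Spec: pairs=13 depth=3 groups=9
Leftover pairs = 13 - 3 - (9-1) = 2
First group: deep chain of depth 3 + 2 sibling pairs
Remaining 8 groups: simple '{}' each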